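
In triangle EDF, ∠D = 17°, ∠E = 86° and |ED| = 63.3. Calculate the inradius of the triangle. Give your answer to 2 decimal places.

The third angle is ∠F = 180° − ∠E − ∠D = 77.00°.
Law of sines: |DF| = |ED|·sin E/sin F ≈ 64.807.
Law of sines: |FE| = |ED|·sin D/sin F ≈ 18.994.
Area = ½·|ED|·|DF|·sin D ≈ 599.69.
Semiperimeter s = (64.807+18.994+63.3)/2 = 73.55.
Inradius = area/s = 599.69/73.55 ≈ 8.1535.

r ≈ 8.15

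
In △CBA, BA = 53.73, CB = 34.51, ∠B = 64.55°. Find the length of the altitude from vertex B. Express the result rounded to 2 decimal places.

By the law of cosines, AC² = CB² + BA² − 2·CB·BA·cos B = 2484.2, so AC ≈ 49.842.
Area = ½·CB·BA·sin B ≈ 837.14.
The altitude from B has length 2·area/AC ≈ 33.592.

h_B ≈ 33.59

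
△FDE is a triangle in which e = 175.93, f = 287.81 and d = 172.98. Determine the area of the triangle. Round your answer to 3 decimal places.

Semiperimeter s = (287.81 + 172.98 + 175.93)/2 = 318.36.
Heron's formula: area = √(318.36·30.55·145.38·142.43) ≈ 14191.

14191.161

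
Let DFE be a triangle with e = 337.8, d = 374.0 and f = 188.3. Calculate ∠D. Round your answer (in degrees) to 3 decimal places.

∠D ≈ 85.632°

By the law of cosines, cos D = (f² + e² − d²) / (2·f·e) ≈ 0.07617, so ∠D ≈ 85.63°.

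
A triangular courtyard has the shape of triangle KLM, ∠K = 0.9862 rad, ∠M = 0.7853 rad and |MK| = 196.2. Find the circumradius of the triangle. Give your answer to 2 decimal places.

The third angle is ∠L = π − ∠M − ∠K = 1.3701 rad.
Law of sines: |LM| = |MK|·sin K/sin L ≈ 166.97.
Law of sines: |KL| = |MK|·sin M/sin L ≈ 141.56.
Circumradius = |MK|/(2 sin L) ≈ 100.11.

R ≈ 100.11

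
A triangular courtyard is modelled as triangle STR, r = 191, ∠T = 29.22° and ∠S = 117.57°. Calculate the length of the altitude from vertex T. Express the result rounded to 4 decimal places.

h_T ≈ 169.3112

The third angle is ∠R = 180° − ∠S − ∠T = 33.21°.
Law of sines: s = r·sin S/sin R ≈ 309.13.
Law of sines: t = r·sin T/sin R ≈ 170.24.
Area = ½·r·s·sin T ≈ 14411.
The altitude from T has length 2·area/t ≈ 169.31.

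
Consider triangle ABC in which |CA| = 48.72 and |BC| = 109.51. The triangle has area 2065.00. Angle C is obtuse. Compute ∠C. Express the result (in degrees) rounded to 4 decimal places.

∠C ≈ 129.2778°

From area = ½·|BC|·|CA|·sin C, we get sin C = 2·area/(|BC|·|CA|) ≈ 0.77409.
Taking the obtuse solution, ∠C ≈ 129.28°.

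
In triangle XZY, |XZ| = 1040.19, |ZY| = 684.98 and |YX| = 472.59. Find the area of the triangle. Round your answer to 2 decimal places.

Semiperimeter s = (684.98 + 472.59 + 1040.2)/2 = 1098.9.
Heron's formula: area = √(1098.9·413.9·626.29·58.69) ≈ 1.293e+05.

129298.25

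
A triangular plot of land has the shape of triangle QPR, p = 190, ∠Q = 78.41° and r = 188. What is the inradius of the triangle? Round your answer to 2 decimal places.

56.72

By the law of cosines, q² = p² + r² − 2·p·r·cos Q = 57091, so q ≈ 238.94.
Area = ½·p·r·sin Q ≈ 17496.
Semiperimeter s = (238.94+190+188)/2 = 308.47.
Inradius = area/s = 17496/308.47 ≈ 56.718.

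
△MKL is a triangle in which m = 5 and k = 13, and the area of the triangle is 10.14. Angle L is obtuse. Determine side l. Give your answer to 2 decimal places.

17.82

From area = ½·m·k·sin L, we get sin L = 2·area/(m·k) ≈ 0.31200.
Taking the obtuse solution, ∠L ≈ 161.82°.
Law of cosines then gives l ≈ 17.819.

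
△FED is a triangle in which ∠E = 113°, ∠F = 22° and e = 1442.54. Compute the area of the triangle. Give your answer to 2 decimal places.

The third angle is ∠D = 180° − ∠F − ∠E = 45.00°.
Law of sines: f = e·sin F/sin E ≈ 587.05.
Law of sines: d = e·sin D/sin E ≈ 1108.1.
Area = ½·e·f·sin D ≈ 2.9941e+05.

299405.70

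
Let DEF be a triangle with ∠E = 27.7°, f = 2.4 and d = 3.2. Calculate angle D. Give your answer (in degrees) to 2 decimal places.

∠D ≈ 106.24°

By the law of cosines, e² = f² + d² − 2·f·d·cos E = 2.4004, so e ≈ 1.5493.
Law of cosines again: cos D = (e² + f² − d²)/(2·e·f) ≈ -0.27965, so ∠D ≈ 106.24°.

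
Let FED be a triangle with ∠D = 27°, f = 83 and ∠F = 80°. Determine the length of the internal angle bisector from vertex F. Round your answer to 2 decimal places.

t_F ≈ 39.75

The third angle is ∠E = 180° − ∠D − ∠F = 73.00°.
Law of sines: e = f·sin E/sin F ≈ 80.598.
Law of sines: d = f·sin D/sin F ≈ 38.263.
The bisector from F has length 2·e·d·cos(∠F/2)/(e+d) ≈ 39.751.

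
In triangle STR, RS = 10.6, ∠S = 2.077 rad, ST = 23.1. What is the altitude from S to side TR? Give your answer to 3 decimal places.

By the law of cosines, TR² = RS² + ST² − 2·RS·ST·cos S = 883.42, so TR ≈ 29.722.
Area = ½·RS·ST·sin S ≈ 107.08.
The altitude from S has length 2·area/TR ≈ 7.2051.

h_S ≈ 7.205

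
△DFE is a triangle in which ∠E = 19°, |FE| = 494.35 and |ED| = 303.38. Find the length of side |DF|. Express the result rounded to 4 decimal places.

229.8072

By the law of cosines, |DF|² = |FE|² + |ED|² − 2·|FE|·|ED|·cos E = 52811, so |DF| ≈ 229.81.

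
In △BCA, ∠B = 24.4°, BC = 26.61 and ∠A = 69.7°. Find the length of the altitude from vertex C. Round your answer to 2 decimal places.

10.99

The third angle is ∠C = 180° − ∠A − ∠B = 85.90°.
Law of sines: CA = BC·sin B/sin A ≈ 11.721.
Law of sines: AB = BC·sin C/sin A ≈ 28.3.
Area = ½·BC·CA·sin C ≈ 155.54.
The altitude from C has length 2·area/AB ≈ 10.993.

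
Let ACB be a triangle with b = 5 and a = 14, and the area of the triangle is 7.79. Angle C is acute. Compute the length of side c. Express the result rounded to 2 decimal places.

From area = ½·b·a·sin C, we get sin C = 2·area/(b·a) ≈ 0.22257.
Taking the acute solution, ∠C ≈ 12.86°.
Law of cosines then gives c ≈ 9.193.

9.19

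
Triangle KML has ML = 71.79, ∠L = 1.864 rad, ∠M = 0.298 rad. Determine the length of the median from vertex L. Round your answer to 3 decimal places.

The third angle is ∠K = π − ∠M − ∠L = 0.980 rad.
Law of sines: LK = ML·sin M/sin K ≈ 25.387.
Law of sines: KM = ML·sin L/sin K ≈ 82.776.
Median from L: ½√(2·ML² + 2·LK² − KM²) ≈ 34.441.

m_L ≈ 34.441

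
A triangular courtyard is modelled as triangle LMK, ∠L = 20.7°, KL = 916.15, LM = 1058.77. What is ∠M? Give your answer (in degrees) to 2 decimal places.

∠M ≈ 58.08°

By the law of cosines, MK² = KL² + LM² − 2·KL·LM·cos L = 1.4558e+05, so MK ≈ 381.55.
Law of cosines again: cos M = (LM² + MK² − KL²)/(2·LM·MK) ≈ 0.52880, so ∠M ≈ 58.08°.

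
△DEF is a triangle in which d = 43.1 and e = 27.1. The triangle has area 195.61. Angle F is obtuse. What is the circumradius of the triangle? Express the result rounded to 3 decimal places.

From area = ½·d·e·sin F, we get sin F = 2·area/(d·e) ≈ 0.33495.
Taking the obtuse solution, ∠F ≈ 2.800 rad.
Law of cosines then gives f ≈ 69.232.
Circumradius = f/(2 sin F) ≈ 103.35.

103.348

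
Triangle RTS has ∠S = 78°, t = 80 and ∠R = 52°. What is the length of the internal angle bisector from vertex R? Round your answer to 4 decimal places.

80.6474

The third angle is ∠T = 180° − ∠S − ∠R = 50.00°.
Law of sines: r = t·sin R/sin T ≈ 82.294.
Law of sines: s = t·sin S/sin T ≈ 102.15.
The bisector from R has length 2·t·s·cos(∠R/2)/(t+s) ≈ 80.647.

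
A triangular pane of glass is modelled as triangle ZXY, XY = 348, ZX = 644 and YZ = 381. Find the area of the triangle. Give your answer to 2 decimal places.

54928.75

Semiperimeter s = (348 + 381 + 644)/2 = 686.5.
Heron's formula: area = √(686.5·338.5·305.5·42.5) ≈ 54929.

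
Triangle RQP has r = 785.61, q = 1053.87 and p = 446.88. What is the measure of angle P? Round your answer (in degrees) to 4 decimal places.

22.6526

By the law of cosines, cos P = (r² + q² − p²) / (2·r·q) ≈ 0.92286, so ∠P ≈ 22.65°.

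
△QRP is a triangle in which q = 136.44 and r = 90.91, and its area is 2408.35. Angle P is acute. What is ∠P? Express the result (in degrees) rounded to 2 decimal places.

∠P ≈ 22.85°

From area = ½·q·r·sin P, we get sin P = 2·area/(q·r) ≈ 0.38833.
Taking the acute solution, ∠P ≈ 22.85°.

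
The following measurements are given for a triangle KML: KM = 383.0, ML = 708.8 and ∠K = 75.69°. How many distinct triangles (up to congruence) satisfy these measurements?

1

KM·sin K = 383.0·sin(75.69°) ≈ 371.1.
Since ML ≥ KM, exactly one triangle exists.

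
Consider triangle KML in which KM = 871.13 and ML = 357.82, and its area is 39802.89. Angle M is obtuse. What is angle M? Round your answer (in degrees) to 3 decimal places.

From area = ½·KM·ML·sin M, we get sin M = 2·area/(KM·ML) ≈ 0.25539.
Taking the obtuse solution, ∠M ≈ 165.20°.

165.204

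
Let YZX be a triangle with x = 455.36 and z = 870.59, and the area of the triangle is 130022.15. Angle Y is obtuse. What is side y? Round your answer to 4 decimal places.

1250.4912

From area = ½·z·x·sin Y, we get sin Y = 2·area/(z·x) ≈ 0.65596.
Taking the obtuse solution, ∠Y ≈ 139.01°.
Law of cosines then gives y ≈ 1250.5.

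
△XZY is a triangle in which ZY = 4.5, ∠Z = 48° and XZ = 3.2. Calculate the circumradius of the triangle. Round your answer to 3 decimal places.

By the law of cosines, YX² = XZ² + ZY² − 2·XZ·ZY·cos Z = 11.219, so YX ≈ 3.3495.
Area = ½·XZ·ZY·sin Z ≈ 5.3506.
Circumradius = YX/(2 sin Z) ≈ 2.2536.

R ≈ 2.254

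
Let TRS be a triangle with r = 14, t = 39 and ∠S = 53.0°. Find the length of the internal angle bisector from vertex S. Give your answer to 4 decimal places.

t_S ≈ 18.4390

By the law of cosines, s² = t² + r² − 2·t·r·cos S = 1059.8, so s ≈ 32.555.
The bisector from S has length 2·t·r·cos(∠S/2)/(t+r) ≈ 18.439.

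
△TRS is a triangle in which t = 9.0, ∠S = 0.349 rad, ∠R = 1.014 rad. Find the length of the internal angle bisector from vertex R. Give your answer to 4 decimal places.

The third angle is ∠T = π − ∠R − ∠S = 1.779 rad.
Law of sines: r = t·sin R/sin T ≈ 7.8086.
Law of sines: s = t·sin S/sin T ≈ 3.1453.
The bisector from R has length 2·s·t·cos(∠R/2)/(s+t) ≈ 4.0751.

t_R ≈ 4.0751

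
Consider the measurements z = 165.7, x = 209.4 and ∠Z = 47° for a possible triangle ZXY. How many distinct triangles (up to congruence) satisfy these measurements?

2

x·sin Z = 209.4·sin(47°) ≈ 153.1.
Since x sin Z < z < x (153.1 < 165.7 < 209.4), two triangles exist.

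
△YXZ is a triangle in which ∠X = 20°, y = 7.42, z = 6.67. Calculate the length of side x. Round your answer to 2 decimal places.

2.56

By the law of cosines, x² = z² + y² − 2·z·y·cos X = 6.5319, so x ≈ 2.5558.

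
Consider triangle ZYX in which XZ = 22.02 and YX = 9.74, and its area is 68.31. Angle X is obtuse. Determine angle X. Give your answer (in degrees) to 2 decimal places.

From area = ½·YX·XZ·sin X, we get sin X = 2·area/(YX·XZ) ≈ 0.63700.
Taking the obtuse solution, ∠X ≈ 140.43°.

∠X ≈ 140.43°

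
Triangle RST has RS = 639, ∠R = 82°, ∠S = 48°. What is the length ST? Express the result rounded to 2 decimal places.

The third angle is ∠T = 180° − ∠R − ∠S = 50.00°.
Law of sines: ST = RS·sin R/sin T ≈ 826.04.

826.04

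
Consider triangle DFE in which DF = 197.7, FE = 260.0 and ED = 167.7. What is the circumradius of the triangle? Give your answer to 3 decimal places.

By the law of cosines, cos D = (ED² + DF² − FE²) / (2·ED·DF) ≈ -0.00590, so ∠D ≈ 90.34°.
Circumradius = FE/(2 sin D) ≈ 130.

130.002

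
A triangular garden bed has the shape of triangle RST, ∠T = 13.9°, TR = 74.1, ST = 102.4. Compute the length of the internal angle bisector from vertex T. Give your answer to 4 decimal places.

t_T ≈ 85.3494

By the law of cosines, RS² = ST² + TR² − 2·ST·TR·cos T = 1245.3, so RS ≈ 35.289.
The bisector from T has length 2·ST·TR·cos(∠T/2)/(ST+TR) ≈ 85.349.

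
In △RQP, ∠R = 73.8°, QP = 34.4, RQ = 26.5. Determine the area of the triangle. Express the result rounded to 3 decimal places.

Law of sines: sin P = RQ·sin R/QP ≈ 0.73976.
Since QP ≥ RQ, only the acute value applies: ∠P ≈ 47.71°.
Then ∠Q = 180° − ∠R − ∠P ≈ 58.49°.
Law of sines gives PR = QP·sin Q/sin R ≈ 30.54.
Area = ½·QP·RQ·sin Q ≈ 388.59.

388.587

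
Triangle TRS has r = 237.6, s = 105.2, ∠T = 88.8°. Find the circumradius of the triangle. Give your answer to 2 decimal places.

128.94

By the law of cosines, t² = r² + s² − 2·r·s·cos T = 66474, so t ≈ 257.83.
Area = ½·r·s·sin T ≈ 12495.
Circumradius = t/(2 sin T) ≈ 128.94.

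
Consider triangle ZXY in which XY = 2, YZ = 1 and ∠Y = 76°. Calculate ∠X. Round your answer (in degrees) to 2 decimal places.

∠X ≈ 28.89°

By the law of cosines, ZX² = XY² + YZ² − 2·XY·YZ·cos Y = 4.0323, so ZX ≈ 2.0081.
Law of cosines again: cos X = (ZX² + XY² − YZ²)/(2·ZX·XY) ≈ 0.87551, so ∠X ≈ 28.89°.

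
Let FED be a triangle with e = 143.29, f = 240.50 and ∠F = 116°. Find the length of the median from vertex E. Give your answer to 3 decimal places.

183.381

Law of sines: sin E = e·sin F/f ≈ 0.53550.
Since f ≥ e, only the acute value applies: ∠E ≈ 32.38°.
Then ∠D = 180° − ∠F − ∠E ≈ 31.62°.
Law of sines gives d = f·sin D/sin F ≈ 140.3.
Median from E: ½√(2·d² + 2·f² − e²) ≈ 183.38.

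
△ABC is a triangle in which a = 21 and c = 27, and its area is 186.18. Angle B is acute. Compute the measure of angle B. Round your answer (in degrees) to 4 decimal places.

From area = ½·c·a·sin B, we get sin B = 2·area/(c·a) ≈ 0.65672.
Taking the acute solution, ∠B ≈ 41.05°.

41.0502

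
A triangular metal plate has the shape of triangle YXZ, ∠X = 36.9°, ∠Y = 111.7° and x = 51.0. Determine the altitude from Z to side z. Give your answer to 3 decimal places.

The third angle is ∠Z = 180° − ∠Y − ∠X = 31.40°.
Law of sines: y = x·sin Y/sin X ≈ 78.921.
Law of sines: z = x·sin Z/sin X ≈ 44.255.
Area = ½·x·y·sin Z ≈ 1048.5.
The altitude from Z has length 2·area/z ≈ 47.386.

47.386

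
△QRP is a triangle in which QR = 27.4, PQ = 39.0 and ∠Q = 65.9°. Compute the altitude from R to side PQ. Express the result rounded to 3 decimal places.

By the law of cosines, RP² = PQ² + QR² − 2·PQ·QR·cos Q = 1399.1, so RP ≈ 37.404.
Area = ½·PQ·QR·sin Q ≈ 487.73.
The altitude from R has length 2·area/PQ ≈ 25.012.

25.012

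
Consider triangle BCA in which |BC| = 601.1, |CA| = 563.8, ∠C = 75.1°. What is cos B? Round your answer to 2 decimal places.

By the law of cosines, |AB|² = |BC|² + |CA|² − 2·|BC|·|CA|·cos C = 5.0491e+05, so |AB| ≈ 710.57.
Law of cosines again: cos B = (|AB|² + |BC|² − |CA|²)/(2·|AB|·|BC|) ≈ 0.64192, so ∠B ≈ 50.06°.

cos B ≈ 0.64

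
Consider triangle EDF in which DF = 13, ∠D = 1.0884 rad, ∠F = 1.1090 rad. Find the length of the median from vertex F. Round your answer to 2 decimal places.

m_F ≈ 11.57

The third angle is ∠E = π − ∠D − ∠F = 0.9442 rad.
Law of sines: FE = DF·sin D/sin E ≈ 14.218.
Law of sines: ED = DF·sin F/sin E ≈ 14.368.
Median from F: ½√(2·DF² + 2·FE² − ED²) ≈ 11.574.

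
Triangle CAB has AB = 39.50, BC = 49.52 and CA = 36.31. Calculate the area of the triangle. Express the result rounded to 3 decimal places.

Semiperimeter s = (39.5 + 49.52 + 36.31)/2 = 62.665.
Heron's formula: area = √(62.665·23.165·13.145·26.355) ≈ 709.15.

area ≈ 709.154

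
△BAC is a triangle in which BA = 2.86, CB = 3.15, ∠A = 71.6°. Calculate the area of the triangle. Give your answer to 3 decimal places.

Law of sines: sin C = BA·sin A/CB ≈ 0.86152.
Since CB ≥ BA, only the acute value applies: ∠C ≈ 59.49°.
Then ∠B = 180° − ∠A − ∠C ≈ 48.91°.
Law of sines gives AC = CB·sin B/sin A ≈ 2.5021.
Area = ½·CB·BA·sin B ≈ 3.3951.

area ≈ 3.395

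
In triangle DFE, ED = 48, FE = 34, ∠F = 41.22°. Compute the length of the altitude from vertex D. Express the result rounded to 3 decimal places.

44.825

Law of sines: sin D = FE·sin F/ED ≈ 0.46676.
Since ED ≥ FE, only the acute value applies: ∠D ≈ 27.82°.
Then ∠E = 180° − ∠F − ∠D ≈ 110.96°.
Law of sines gives DF = ED·sin E/sin F ≈ 68.025.
Area = ½·ED·FE·sin E ≈ 762.03.
The altitude from D has length 2·area/FE ≈ 44.825.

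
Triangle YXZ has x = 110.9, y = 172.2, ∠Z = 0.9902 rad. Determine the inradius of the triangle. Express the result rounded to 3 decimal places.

By the law of cosines, z² = y² + x² − 2·y·x·cos Z = 21001, so z ≈ 144.92.
Area = ½·y·x·sin Z ≈ 7983.8.
Semiperimeter s = (172.2+110.9+144.92)/2 = 214.01.
Inradius = area/s = 7983.8/214.01 ≈ 37.306.

r ≈ 37.306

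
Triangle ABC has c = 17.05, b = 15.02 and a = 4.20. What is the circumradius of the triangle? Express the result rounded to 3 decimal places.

R ≈ 9.201

By the law of cosines, cos A = (b² + c² − a²) / (2·b·c) ≈ 0.97360, so ∠A ≈ 13.19°.
Circumradius = a/(2 sin A) ≈ 9.2008.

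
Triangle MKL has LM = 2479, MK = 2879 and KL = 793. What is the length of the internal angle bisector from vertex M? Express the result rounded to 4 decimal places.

2642.1024

By the law of cosines, cos M = (LM² + MK² − KL²) / (2·LM·MK) ≈ 0.96715, so ∠M ≈ 14.73°.
The bisector from M has length 2·LM·MK·cos(∠M/2)/(LM+MK) ≈ 2642.1.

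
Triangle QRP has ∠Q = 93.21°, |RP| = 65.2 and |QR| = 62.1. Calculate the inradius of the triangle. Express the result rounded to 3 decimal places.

Law of sines: sin P = |QR|·sin Q/|RP| ≈ 0.95096.
Since |RP| ≥ |QR|, only the acute value applies: ∠P ≈ 71.98°.
Then ∠R = 180° − ∠Q − ∠P ≈ 14.81°.
Law of sines gives |PQ| = |RP|·sin R/sin Q ≈ 16.69.
Area = ½·|RP|·|QR|·sin R ≈ 517.41.
Semiperimeter s = (65.2+16.69+62.1)/2 = 71.995.
Inradius = area/s = 517.41/71.995 ≈ 7.1868.

r ≈ 7.187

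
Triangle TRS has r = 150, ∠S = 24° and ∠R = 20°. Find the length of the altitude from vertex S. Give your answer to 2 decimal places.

The third angle is ∠T = 180° − ∠R − ∠S = 136.00°.
Law of sines: t = r·sin T/sin R ≈ 304.66.
Law of sines: s = r·sin S/sin R ≈ 178.38.
Area = ½·r·t·sin S ≈ 9293.6.
The altitude from S has length 2·area/s ≈ 104.2.

h_S ≈ 104.20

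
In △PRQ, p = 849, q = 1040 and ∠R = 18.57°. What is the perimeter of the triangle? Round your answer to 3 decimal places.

By the law of cosines, r² = q² + p² − 2·q·p·cos R = 1.2842e+05, so r ≈ 358.36.
Semiperimeter s = (849+358.36+1040)/2 = 1123.7.
Perimeter = 849 + 358.36 + 1040 = 2247.4.

perimeter ≈ 2247.362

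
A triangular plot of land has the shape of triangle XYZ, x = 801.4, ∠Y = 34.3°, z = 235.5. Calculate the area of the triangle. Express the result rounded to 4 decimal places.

area ≈ 53177.0511

Area = ½·z·x·sin Y ≈ 53177.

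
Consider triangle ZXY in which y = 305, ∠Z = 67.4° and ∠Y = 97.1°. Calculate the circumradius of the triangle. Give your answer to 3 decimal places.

R ≈ 153.678

The third angle is ∠X = 180° − ∠Y − ∠Z = 15.50°.
Law of sines: z = y·sin Z/sin Y ≈ 283.75.
Law of sines: x = y·sin X/sin Y ≈ 82.138.
Circumradius = y/(2 sin Y) ≈ 153.68.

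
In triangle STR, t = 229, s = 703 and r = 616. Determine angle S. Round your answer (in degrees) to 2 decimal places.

By the law of cosines, cos S = (t² + r² − s²) / (2·t·r) ≈ -0.22086, so ∠S ≈ 102.76°.

∠S ≈ 102.76°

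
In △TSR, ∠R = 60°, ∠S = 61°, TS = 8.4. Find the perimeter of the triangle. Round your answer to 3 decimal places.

perimeter ≈ 25.197

The third angle is ∠T = 180° − ∠S − ∠R = 59.00°.
Law of sines: SR = TS·sin T/sin R ≈ 8.3141.
Law of sines: RT = TS·sin S/sin R ≈ 8.4834.
Semiperimeter s = (8.3141+8.4834+8.4)/2 = 12.599.
Perimeter = 8.3141 + 8.4834 + 8.4 = 25.197.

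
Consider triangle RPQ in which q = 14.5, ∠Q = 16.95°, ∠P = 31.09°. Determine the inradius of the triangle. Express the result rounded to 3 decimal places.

3.589

The third angle is ∠R = 180° − ∠P − ∠Q = 131.96°.
Law of sines: r = q·sin R/sin Q ≈ 36.985.
Law of sines: p = q·sin P/sin Q ≈ 25.683.
Area = ½·q·r·sin P ≈ 138.46.
Semiperimeter s = (36.985+25.683+14.5)/2 = 38.584.
Inradius = area/s = 138.46/38.584 ≈ 3.5886.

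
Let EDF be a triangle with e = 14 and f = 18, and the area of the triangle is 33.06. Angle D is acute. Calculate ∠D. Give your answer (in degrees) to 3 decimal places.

15.211

From area = ½·f·e·sin D, we get sin D = 2·area/(f·e) ≈ 0.26238.
Taking the acute solution, ∠D ≈ 15.21°.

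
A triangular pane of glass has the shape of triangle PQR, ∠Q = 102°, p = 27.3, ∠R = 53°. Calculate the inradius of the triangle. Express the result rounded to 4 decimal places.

The third angle is ∠P = 180° − ∠Q − ∠R = 25.00°.
Law of sines: q = p·sin Q/sin P ≈ 63.186.
Law of sines: r = p·sin R/sin P ≈ 51.59.
Area = ½·p·q·sin R ≈ 688.81.
Semiperimeter s = (27.3+63.186+51.59)/2 = 71.038.
Inradius = area/s = 688.81/71.038 ≈ 9.6964.

9.6964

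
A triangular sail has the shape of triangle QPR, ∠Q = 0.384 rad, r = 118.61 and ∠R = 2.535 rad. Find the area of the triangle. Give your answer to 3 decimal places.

area ≈ 1020.486

The third angle is ∠P = π − ∠R − ∠Q = 0.223 rad.
Law of sines: q = r·sin Q/sin R ≈ 77.947.
Law of sines: p = r·sin P/sin R ≈ 45.932.
Area = ½·r·q·sin P ≈ 1020.5.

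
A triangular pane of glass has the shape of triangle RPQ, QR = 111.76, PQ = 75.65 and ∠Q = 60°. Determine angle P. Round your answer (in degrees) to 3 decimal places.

By the law of cosines, RP² = PQ² + QR² − 2·PQ·QR·cos Q = 9758.6, so RP ≈ 98.786.
Law of cosines again: cos P = (RP² + PQ² − QR²)/(2·RP·PQ) ≈ 0.20013, so ∠P ≈ 78.46°.

∠P ≈ 78.455°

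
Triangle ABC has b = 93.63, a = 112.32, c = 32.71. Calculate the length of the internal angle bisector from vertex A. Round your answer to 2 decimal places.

t_A ≈ 25.34

By the law of cosines, cos A = (b² + c² − a²) / (2·b·c) ≈ -0.45374, so ∠A ≈ 2.042 rad.
The bisector from A has length 2·b·c·cos(∠A/2)/(b+c) ≈ 25.338.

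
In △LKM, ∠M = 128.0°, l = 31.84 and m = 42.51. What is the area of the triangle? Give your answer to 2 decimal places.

area ≈ 184.58

Law of sines: sin L = l·sin M/m ≈ 0.59022.
Since m ≥ l, only the acute value applies: ∠L ≈ 36.17°.
Then ∠K = 180° − ∠M − ∠L ≈ 15.83°.
Law of sines gives k = m·sin K/sin M ≈ 14.713.
Area = ½·m·l·sin K ≈ 184.58.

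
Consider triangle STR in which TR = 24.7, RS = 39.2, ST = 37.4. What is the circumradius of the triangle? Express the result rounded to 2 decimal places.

20.27

By the law of cosines, cos S = (RS² + ST² − TR²) / (2·RS·ST) ≈ 0.79304, so ∠S ≈ 37.53°.
Circumradius = TR/(2 sin S) ≈ 20.273.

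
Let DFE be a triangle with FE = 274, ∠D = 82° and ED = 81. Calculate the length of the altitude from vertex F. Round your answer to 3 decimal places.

Law of sines: sin F = ED·sin D/FE ≈ 0.29274.
Since FE ≥ ED, only the acute value applies: ∠F ≈ 17.02°.
Then ∠E = 180° − ∠D − ∠F ≈ 80.98°.
Law of sines gives DF = FE·sin E/sin D ≈ 273.27.
Area = ½·FE·ED·sin E ≈ 10960.
The altitude from F has length 2·area/ED ≈ 270.61.

h_F ≈ 270.610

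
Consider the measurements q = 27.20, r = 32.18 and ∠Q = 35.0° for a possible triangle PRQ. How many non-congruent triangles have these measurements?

r·sin Q = 32.18·sin(35.0°) ≈ 18.46.
Since r sin Q < q < r (18.46 < 27.20 < 32.18), two triangles exist.

2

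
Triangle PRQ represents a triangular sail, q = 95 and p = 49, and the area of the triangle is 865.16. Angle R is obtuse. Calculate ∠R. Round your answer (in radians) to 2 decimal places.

From area = ½·q·p·sin R, we get sin R = 2·area/(q·p) ≈ 0.37171.
Taking the obtuse solution, ∠R ≈ 2.761 rad.

2.76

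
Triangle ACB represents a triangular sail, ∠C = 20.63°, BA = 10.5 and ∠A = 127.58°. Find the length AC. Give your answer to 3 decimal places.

The third angle is ∠B = 180° − ∠A − ∠C = 31.79°.
Law of sines: AC = BA·sin B/sin C ≈ 15.7.

15.700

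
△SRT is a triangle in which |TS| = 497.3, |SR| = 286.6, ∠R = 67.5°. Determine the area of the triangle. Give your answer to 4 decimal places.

Law of sines: sin T = |SR|·sin R/|TS| ≈ 0.53244.
Since |TS| ≥ |SR|, only the acute value applies: ∠T ≈ 32.17°.
Then ∠S = 180° − ∠R − ∠T ≈ 80.33°.
Law of sines gives |RT| = |TS|·sin S/sin R ≈ 530.62.
Area = ½·|TS|·|SR|·sin S ≈ 70250.

70250.4137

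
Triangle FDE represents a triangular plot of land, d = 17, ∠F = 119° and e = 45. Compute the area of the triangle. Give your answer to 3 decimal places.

area ≈ 334.542

Area = ½·d·e·sin F ≈ 334.54.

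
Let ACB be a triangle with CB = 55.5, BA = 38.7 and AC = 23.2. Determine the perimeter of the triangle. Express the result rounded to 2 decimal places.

perimeter ≈ 117.40

Perimeter = 55.5 + 38.7 + 23.2 = 117.4.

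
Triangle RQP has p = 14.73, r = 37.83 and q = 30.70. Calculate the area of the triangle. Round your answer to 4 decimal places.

215.6658

Semiperimeter s = (37.83 + 30.7 + 14.73)/2 = 41.63.
Heron's formula: area = √(41.63·3.8·10.93·26.9) ≈ 215.67.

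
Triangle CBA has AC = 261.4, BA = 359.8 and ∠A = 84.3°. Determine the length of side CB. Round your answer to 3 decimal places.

By the law of cosines, CB² = BA² + AC² − 2·BA·AC·cos A = 1.791e+05, so CB ≈ 423.21.

423.206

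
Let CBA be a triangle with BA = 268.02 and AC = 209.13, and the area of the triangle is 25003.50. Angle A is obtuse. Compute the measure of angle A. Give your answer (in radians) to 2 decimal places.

2.04

From area = ½·BA·AC·sin A, we get sin A = 2·area/(BA·AC) ≈ 0.89217.
Taking the obtuse solution, ∠A ≈ 2.039 rad.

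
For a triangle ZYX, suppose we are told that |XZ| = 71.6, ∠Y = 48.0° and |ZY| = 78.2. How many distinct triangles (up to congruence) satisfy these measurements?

|ZY|·sin Y = 78.2·sin(48.0°) ≈ 58.11.
Since |ZY| sin Y < |XZ| < |ZY| (58.11 < 71.6 < 78.2), two triangles exist.

2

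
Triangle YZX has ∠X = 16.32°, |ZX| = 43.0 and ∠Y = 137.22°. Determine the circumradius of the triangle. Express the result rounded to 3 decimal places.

R ≈ 31.656

The third angle is ∠Z = 180° − ∠X − ∠Y = 26.46°.
Law of sines: |XY| = |ZX|·sin Z/sin Y ≈ 28.21.
Law of sines: |YZ| = |ZX|·sin X/sin Y ≈ 17.791.
Circumradius = |ZX|/(2 sin Y) ≈ 31.656.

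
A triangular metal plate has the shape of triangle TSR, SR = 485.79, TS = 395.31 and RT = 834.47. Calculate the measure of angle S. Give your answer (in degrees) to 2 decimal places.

By the law of cosines, cos S = (TS² + SR² − RT²) / (2·TS·SR) ≈ -0.79172, so ∠S ≈ 142.35°.

∠S ≈ 142.35°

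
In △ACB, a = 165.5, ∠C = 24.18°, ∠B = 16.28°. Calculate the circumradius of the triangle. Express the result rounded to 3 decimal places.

127.520

The third angle is ∠A = 180° − ∠C − ∠B = 139.54°.
Law of sines: c = a·sin C/sin A ≈ 104.47.
Law of sines: b = a·sin B/sin A ≈ 71.496.
Circumradius = a/(2 sin A) ≈ 127.52.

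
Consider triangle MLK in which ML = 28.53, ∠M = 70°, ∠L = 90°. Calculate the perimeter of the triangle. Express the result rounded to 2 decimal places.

perimeter ≈ 190.33

The third angle is ∠K = 180° − ∠M − ∠L = 20.00°.
Law of sines: LK = ML·sin M/sin K ≈ 78.386.
Law of sines: KM = ML·sin L/sin K ≈ 83.416.
Semiperimeter s = (78.386+83.416+28.53)/2 = 95.166.
Perimeter = 78.386 + 83.416 + 28.53 = 190.33.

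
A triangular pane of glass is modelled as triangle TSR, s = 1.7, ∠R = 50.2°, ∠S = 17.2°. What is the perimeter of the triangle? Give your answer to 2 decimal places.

perimeter ≈ 11.42

The third angle is ∠T = 180° − ∠S − ∠R = 112.60°.
Law of sines: t = s·sin T/sin S ≈ 5.3075.
Law of sines: r = s·sin R/sin S ≈ 4.4168.
Semiperimeter p = (5.3075+1.7+4.4168)/2 = 5.7121.
Perimeter = 5.3075 + 1.7 + 4.4168 = 11.424.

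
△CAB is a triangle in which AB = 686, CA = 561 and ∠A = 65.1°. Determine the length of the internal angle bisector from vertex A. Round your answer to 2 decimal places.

By the law of cosines, BC² = CA² + AB² − 2·CA·AB·cos A = 4.6125e+05, so BC ≈ 679.15.
The bisector from A has length 2·CA·AB·cos(∠A/2)/(CA+AB) ≈ 520.28.

520.28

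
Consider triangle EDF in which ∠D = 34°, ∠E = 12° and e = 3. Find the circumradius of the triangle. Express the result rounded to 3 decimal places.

7.215

The third angle is ∠F = 180° − ∠E − ∠D = 134.00°.
Law of sines: d = e·sin D/sin E ≈ 8.0687.
Law of sines: f = e·sin F/sin E ≈ 10.38.
Circumradius = e/(2 sin E) ≈ 7.2146.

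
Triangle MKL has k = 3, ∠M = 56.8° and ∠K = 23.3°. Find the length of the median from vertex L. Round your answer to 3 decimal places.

3.268

The third angle is ∠L = 180° − ∠M − ∠K = 99.90°.
Law of sines: m = k·sin M/sin K ≈ 6.3464.
Law of sines: l = k·sin L/sin K ≈ 7.4715.
Median from L: ½√(2·m² + 2·k² − l²) ≈ 3.2684.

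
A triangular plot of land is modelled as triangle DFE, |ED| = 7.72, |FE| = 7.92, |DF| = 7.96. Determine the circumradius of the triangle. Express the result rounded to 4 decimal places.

By the law of cosines, cos D = (|ED|² + |DF|² − |FE|²) / (2·|ED|·|DF|) ≈ 0.49009, so ∠D ≈ 60.65°.
Circumradius = |FE|/(2 sin D) ≈ 4.543.

4.5430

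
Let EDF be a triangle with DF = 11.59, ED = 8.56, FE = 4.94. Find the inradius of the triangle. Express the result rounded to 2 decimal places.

r ≈ 1.52

Semiperimeter s = (11.59 + 4.94 + 8.56)/2 = 12.545.
Heron's formula: area = √(12.545·0.955·7.605·3.985) ≈ 19.055.
Inradius = area/s = 19.055/12.545 ≈ 1.5189.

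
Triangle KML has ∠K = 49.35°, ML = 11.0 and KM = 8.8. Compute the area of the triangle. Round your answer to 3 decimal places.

area ≈ 48.321

Law of sines: sin L = KM·sin K/ML ≈ 0.60696.
Since ML ≥ KM, only the acute value applies: ∠L ≈ 37.37°.
Then ∠M = 180° − ∠K − ∠L ≈ 93.28°.
Law of sines gives LK = ML·sin M/sin K ≈ 14.475.
Area = ½·ML·KM·sin M ≈ 48.321.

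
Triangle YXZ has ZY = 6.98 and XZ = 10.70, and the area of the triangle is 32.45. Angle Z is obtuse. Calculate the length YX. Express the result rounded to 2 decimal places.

From area = ½·XZ·ZY·sin Z, we get sin Z = 2·area/(XZ·ZY) ≈ 0.86897.
Taking the obtuse solution, ∠Z ≈ 119.66°.
Law of cosines then gives YX ≈ 15.399.

15.40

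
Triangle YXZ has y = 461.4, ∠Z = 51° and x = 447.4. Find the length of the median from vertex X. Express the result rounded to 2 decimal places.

m_X ≈ 364.72

By the law of cosines, z² = y² + x² − 2·y·x·cos Z = 1.5324e+05, so z ≈ 391.45.
Median from X: ½√(2·z² + 2·y² − x²) ≈ 364.72.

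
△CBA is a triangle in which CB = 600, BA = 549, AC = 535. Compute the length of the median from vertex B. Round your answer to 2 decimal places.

Median from B: ½√(2·CB² + 2·BA² − AC²) ≈ 509.06.

m_B ≈ 509.06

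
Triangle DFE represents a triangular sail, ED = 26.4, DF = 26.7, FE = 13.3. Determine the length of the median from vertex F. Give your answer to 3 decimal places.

m_F ≈ 16.451

Median from F: ½√(2·DF² + 2·FE² − ED²) ≈ 16.451.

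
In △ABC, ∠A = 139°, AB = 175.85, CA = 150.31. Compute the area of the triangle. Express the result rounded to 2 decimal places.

Area = ½·CA·AB·sin A ≈ 8670.5.

8670.48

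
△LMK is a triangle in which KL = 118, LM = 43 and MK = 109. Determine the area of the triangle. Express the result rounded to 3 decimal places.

2342.998

Semiperimeter s = (109 + 118 + 43)/2 = 135.
Heron's formula: area = √(135·26·17·92) ≈ 2343.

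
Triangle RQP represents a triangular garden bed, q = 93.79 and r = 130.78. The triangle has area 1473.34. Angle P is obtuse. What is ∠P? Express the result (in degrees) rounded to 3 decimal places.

166.100

From area = ½·r·q·sin P, we get sin P = 2·area/(r·q) ≈ 0.24023.
Taking the obtuse solution, ∠P ≈ 166.10°.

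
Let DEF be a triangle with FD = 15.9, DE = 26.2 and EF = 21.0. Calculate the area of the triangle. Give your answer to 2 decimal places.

area ≈ 166.94

Semiperimeter s = (21 + 15.9 + 26.2)/2 = 31.55.
Heron's formula: area = √(31.55·10.55·15.65·5.35) ≈ 166.94.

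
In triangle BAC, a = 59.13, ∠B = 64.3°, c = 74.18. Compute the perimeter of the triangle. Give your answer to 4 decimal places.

205.3846

By the law of cosines, b² = a² + c² − 2·a·c·cos B = 5194.7, so b ≈ 72.075.
Semiperimeter s = (72.075+59.13+74.18)/2 = 102.69.
Perimeter = 72.075 + 59.13 + 74.18 = 205.38.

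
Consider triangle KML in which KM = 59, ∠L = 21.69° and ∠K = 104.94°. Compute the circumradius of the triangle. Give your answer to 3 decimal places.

79.819

The third angle is ∠M = 180° − ∠L − ∠K = 53.37°.
Law of sines: ML = KM·sin K/sin L ≈ 154.24.
Law of sines: LK = KM·sin M/sin L ≈ 128.11.
Circumradius = KM/(2 sin L) ≈ 79.819.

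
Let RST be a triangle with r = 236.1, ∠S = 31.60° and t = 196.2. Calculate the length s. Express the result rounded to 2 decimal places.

By the law of cosines, s² = t² + r² − 2·t·r·cos S = 15329, so s ≈ 123.81.

123.81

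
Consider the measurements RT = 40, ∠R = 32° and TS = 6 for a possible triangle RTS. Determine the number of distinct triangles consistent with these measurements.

0

RT·sin R = 40·sin(32°) ≈ 21.2.
Since TS = 6 < 21.2 = RT sin R, no triangle exists.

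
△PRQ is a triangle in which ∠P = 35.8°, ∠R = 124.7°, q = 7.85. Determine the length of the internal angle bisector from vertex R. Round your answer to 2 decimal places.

t_R ≈ 4.64

The third angle is ∠Q = 180° − ∠P − ∠R = 19.50°.
Law of sines: p = q·sin P/sin Q ≈ 13.756.
Law of sines: r = q·sin R/sin Q ≈ 19.334.
The bisector from R has length 2·q·p·cos(∠R/2)/(q+p) ≈ 4.6388.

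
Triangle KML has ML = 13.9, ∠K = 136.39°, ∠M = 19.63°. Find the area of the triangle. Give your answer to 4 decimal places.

area ≈ 19.1228

The third angle is ∠L = 180° − ∠K − ∠M = 23.98°.
Law of sines: LK = ML·sin M/sin K ≈ 6.7701.
Law of sines: KM = ML·sin L/sin K ≈ 8.1903.
Area = ½·ML·LK·sin L ≈ 19.123.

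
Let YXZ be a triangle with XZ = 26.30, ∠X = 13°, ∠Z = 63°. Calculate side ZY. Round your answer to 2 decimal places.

The third angle is ∠Y = 180° − ∠X − ∠Z = 104.00°.
Law of sines: ZY = XZ·sin X/sin Y ≈ 6.0973.

6.10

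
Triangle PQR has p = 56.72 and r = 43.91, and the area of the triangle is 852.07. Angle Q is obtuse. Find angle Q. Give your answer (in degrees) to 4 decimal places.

From area = ½·r·p·sin Q, we get sin Q = 2·area/(r·p) ≈ 0.68424.
Taking the obtuse solution, ∠Q ≈ 136.82°.

∠Q ≈ 136.8245°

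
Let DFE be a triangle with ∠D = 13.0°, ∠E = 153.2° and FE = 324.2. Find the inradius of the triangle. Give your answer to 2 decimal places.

The third angle is ∠F = 180° − ∠E − ∠D = 13.80°.
Law of sines: ED = FE·sin F/sin D ≈ 343.77.
Law of sines: DF = FE·sin E/sin D ≈ 649.81.
Area = ½·FE·ED·sin E ≈ 25126.
Semiperimeter s = (324.2+343.77+649.81)/2 = 658.89.
Inradius = area/s = 25126/658.89 ≈ 38.133.

38.13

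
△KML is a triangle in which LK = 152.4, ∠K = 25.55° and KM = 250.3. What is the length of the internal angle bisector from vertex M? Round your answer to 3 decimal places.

By the law of cosines, ML² = LK² + KM² − 2·LK·KM·cos K = 17045, so ML ≈ 130.56.
Law of cosines again: cos M = (KM² + ML² − LK²)/(2·KM·ML) ≈ 0.86402, so ∠M ≈ 30.23°.
The bisector from M has length 2·KM·ML·cos(∠M/2)/(KM+ML) ≈ 165.67.

t_M ≈ 165.668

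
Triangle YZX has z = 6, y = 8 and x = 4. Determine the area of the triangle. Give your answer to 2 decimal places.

Semiperimeter s = (8 + 6 + 4)/2 = 9.
Heron's formula: area = √(9·1·3·5) ≈ 11.619.

area ≈ 11.62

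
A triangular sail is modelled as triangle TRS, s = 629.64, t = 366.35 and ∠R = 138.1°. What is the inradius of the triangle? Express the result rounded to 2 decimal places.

79.78

By the law of cosines, r² = s² + t² − 2·s·t·cos R = 8.7404e+05, so r ≈ 934.9.
Area = ½·s·t·sin R ≈ 77024.
Semiperimeter p = (366.35+934.9+629.64)/2 = 965.44.
Inradius = area/p = 77024/965.44 ≈ 79.781.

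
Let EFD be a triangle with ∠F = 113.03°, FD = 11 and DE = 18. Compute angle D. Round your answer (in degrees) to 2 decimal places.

∠D ≈ 32.75°

Law of sines: sin E = FD·sin F/DE ≈ 0.56241.
Since DE ≥ FD, only the acute value applies: ∠E ≈ 34.22°.
Then ∠D = 180° − ∠F − ∠E ≈ 32.75°.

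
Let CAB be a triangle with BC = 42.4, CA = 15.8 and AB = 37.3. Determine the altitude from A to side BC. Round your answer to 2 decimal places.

h_A ≈ 13.78

Semiperimeter s = (37.3 + 42.4 + 15.8)/2 = 47.75.
Heron's formula: area = √(47.75·10.45·5.35·31.95) ≈ 292.05.
The altitude from A has length 2·area/BC ≈ 13.776.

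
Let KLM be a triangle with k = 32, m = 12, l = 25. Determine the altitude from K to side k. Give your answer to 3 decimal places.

8.486

Semiperimeter s = (32 + 25 + 12)/2 = 34.5.
Heron's formula: area = √(34.5·2.5·9.5·22.5) ≈ 135.78.
The altitude from K has length 2·area/k ≈ 8.4862.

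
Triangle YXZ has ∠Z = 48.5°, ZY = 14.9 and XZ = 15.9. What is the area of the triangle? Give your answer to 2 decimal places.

area ≈ 88.72

Area = ½·XZ·ZY·sin Z ≈ 88.718.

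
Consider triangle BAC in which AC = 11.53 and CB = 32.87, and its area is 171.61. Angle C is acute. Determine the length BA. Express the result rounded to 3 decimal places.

From area = ½·AC·CB·sin C, we get sin C = 2·area/(AC·CB) ≈ 0.90561.
Taking the acute solution, ∠C ≈ 64.91°.
Law of cosines then gives BA ≈ 29.865.

29.865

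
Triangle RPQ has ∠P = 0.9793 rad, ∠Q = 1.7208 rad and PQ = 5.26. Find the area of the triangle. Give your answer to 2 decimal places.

area ≈ 26.57

The third angle is ∠R = π − ∠P − ∠Q = 0.4415 rad.
Law of sines: QR = PQ·sin P/sin R ≈ 10.219.
Law of sines: RP = PQ·sin Q/sin R ≈ 12.172.
Area = ½·PQ·QR·sin Q ≈ 26.574.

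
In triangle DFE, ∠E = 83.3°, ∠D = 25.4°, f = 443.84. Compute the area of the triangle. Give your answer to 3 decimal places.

The third angle is ∠F = 180° − ∠E − ∠D = 71.30°.
Law of sines: d = f·sin D/sin F ≈ 200.99.
Law of sines: e = f·sin E/sin F ≈ 465.38.
Area = ½·f·d·sin E ≈ 44299.

area ≈ 44298.802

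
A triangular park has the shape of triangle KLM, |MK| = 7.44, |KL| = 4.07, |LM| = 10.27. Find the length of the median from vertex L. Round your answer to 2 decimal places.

6.87

Median from L: ½√(2·|KL|² + 2·|LM|² − |MK|²) ≈ 6.8688.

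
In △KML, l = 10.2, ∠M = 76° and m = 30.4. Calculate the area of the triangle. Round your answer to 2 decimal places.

area ≈ 154.45

Law of sines: sin L = l·sin M/m ≈ 0.32556.
Since m ≥ l, only the acute value applies: ∠L ≈ 19.00°.
Then ∠K = 180° − ∠M − ∠L ≈ 85.00°.
Law of sines gives k = m·sin K/sin M ≈ 31.211.
Area = ½·m·l·sin K ≈ 154.45.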